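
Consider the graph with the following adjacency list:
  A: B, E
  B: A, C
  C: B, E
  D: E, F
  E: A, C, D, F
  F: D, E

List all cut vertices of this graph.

Removing E increases the component count from 1 to 2, so E is a cut vertex.
By contrast removing B leaves 1 component; it is not a cut vertex. No other vertex is a cut vertex either.

E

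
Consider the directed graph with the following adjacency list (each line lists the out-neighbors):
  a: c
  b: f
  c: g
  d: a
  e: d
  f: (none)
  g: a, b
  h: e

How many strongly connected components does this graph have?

6

{a, c, g} are all mutually reachable — one SCC of size 3.
{d} is an SCC by itself.
{h} is an SCC by itself.
{b} is an SCC by itself.
{e} is an SCC by itself.
(and 1 more singleton SCC)
That gives 6 strongly connected components.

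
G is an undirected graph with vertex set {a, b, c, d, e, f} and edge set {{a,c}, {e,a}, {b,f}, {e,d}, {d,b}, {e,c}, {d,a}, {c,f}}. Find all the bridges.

none

The edges on the cycle d-a-c-f-b-d are not bridges since each lies on that cycle.
Every edge lies on some cycle, so there are no bridges.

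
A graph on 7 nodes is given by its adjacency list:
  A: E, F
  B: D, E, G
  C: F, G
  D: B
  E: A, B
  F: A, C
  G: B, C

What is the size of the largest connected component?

7

Starting from A we can reach A, B, C, D, E, F, G. That is one component of size 7.
The largest has 7 vertices.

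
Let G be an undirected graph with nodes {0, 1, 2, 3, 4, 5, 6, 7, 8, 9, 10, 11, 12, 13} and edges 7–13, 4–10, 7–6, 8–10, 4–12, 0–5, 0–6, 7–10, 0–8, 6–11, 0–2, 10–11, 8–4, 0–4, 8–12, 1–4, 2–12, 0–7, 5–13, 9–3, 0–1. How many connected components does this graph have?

2

Starting from 3 we can reach 3, 9. That is one component of size 2.
Starting from 0 we can reach 0, 1, 2, 4, 5, 6, 7, 8, 10, 11, 12, 13. That is one component of size 12.
Total: 2 components.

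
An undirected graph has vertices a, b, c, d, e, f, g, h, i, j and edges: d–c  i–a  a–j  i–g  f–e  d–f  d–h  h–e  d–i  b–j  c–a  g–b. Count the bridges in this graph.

0

The edges on the cycle i-g-b-j-a-i are not bridges since each lies on that cycle.
Every edge lies on some cycle, so there are no bridges.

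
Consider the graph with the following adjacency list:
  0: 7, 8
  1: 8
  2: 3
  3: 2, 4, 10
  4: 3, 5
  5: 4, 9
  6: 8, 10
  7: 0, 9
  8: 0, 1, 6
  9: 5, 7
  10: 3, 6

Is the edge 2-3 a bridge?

Removing 2-3 leaves no path between 2 and 3: the component count goes from 1 to 2. So it is a bridge.

Yes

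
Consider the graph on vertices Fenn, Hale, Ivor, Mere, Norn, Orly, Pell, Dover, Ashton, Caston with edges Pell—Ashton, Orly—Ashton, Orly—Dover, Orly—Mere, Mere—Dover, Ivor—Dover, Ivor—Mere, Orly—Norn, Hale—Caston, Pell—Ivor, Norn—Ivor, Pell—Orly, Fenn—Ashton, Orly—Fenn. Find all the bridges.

Caston-Hale

The edges on the cycle Pell-Orly-Norn-Ivor-Pell are not bridges since each lies on that cycle.
But removing Hale—Caston disconnects Hale from Caston — this is a bridge.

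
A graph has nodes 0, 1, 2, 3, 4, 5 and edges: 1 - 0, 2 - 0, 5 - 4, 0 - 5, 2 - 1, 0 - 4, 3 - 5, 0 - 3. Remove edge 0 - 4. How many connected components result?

0 and 4 are still connected via 0-5-4, so the component count stays at 1.

1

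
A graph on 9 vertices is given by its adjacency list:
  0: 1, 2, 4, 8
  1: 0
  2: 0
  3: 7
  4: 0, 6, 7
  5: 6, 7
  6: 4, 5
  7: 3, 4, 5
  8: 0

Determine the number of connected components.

1

Starting from 0 we can reach 0, 1, 2, 3, 4, 5, 6, 7, 8. That is one component of size 9.
Total: 1 component.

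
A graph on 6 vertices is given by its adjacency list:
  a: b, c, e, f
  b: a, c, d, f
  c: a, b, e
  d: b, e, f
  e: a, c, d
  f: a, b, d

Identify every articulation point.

Removing b, for instance, still leaves 1 component. No single vertex removal increases the component count — the graph has no articulation points.

none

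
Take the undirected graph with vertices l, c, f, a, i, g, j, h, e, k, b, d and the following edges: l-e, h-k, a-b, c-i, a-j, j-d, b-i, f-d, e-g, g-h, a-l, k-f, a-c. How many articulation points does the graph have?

Removing a increases the component count from 1 to 2, so a is a cut vertex.
By contrast removing d leaves 1 component; it is not a cut vertex. No other vertex is a cut vertex either.

1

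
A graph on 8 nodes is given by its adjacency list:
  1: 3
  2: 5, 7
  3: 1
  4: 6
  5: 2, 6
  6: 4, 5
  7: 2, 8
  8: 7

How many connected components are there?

2

Starting from 1 we can reach 1, 3. That is one component of size 2.
Starting from 2 we can reach 2, 4, 5, 6, 7, 8. That is one component of size 6.
Total: 2 components.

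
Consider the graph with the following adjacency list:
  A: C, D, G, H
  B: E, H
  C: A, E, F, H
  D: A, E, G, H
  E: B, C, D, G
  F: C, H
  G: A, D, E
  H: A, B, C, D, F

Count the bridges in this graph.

0

The edges on the cycle E-B-H-D-E are not bridges since each lies on that cycle.
Every edge lies on some cycle, so there are no bridges.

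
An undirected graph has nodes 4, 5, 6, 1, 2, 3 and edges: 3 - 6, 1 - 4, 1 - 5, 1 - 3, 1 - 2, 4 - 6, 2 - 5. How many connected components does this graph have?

Starting from 1 we can reach 1, 2, 3, 4, 5, 6. That is one component of size 6.
Total: 1 component.

1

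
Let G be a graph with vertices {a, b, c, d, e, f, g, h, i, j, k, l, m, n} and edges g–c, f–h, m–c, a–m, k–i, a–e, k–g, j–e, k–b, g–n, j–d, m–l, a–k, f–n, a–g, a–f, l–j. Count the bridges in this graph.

The edges on the cycle a-f-n-g-k-a are not bridges since each lies on that cycle.
But removing d–j disconnects d from j; removing b–k disconnects b from k; removing i–k disconnects i from k; removing f–h disconnects f from h — these are bridges.
That makes 4 bridges.

4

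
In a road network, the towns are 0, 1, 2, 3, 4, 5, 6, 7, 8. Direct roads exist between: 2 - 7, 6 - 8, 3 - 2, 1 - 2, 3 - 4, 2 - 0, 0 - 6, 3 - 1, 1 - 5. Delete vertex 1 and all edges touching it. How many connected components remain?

2

With 1 gone, the remaining components are: {5}; {0, 2, 3, 4, 6, 7, 8}.
That is 2 components.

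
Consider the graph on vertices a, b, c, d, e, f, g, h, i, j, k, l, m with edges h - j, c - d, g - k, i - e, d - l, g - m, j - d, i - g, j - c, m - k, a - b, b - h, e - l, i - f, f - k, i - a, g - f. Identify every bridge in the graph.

none

The edges on the cycle g-m-k-g are not bridges since each lies on that cycle.
Every edge lies on some cycle, so there are no bridges.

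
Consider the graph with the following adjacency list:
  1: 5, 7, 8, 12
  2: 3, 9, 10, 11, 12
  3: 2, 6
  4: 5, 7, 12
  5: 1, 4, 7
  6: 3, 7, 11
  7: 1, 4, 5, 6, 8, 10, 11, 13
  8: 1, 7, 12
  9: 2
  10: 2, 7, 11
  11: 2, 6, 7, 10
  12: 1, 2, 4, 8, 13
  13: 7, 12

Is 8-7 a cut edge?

After removing 8-7, the path 8-1-7 still connects them, so the edge is not a bridge.

No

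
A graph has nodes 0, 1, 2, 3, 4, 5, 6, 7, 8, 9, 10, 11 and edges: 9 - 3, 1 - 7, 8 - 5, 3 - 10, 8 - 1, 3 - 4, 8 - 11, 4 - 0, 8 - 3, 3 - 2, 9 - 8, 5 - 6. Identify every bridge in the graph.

The edges on the cycle 9-8-3-9 are not bridges since each lies on that cycle.
But removing 8 - 11 disconnects 8 from 11; removing 8 - 5 disconnects 8 from 5; removing 3 - 2 disconnects 3 from 2; removing 6 - 5 disconnects 6 from 5 — these are bridges.
In total 9 edges are bridges.

0-4, 1-7, 1-8, 10-3, 11-8, 2-3, 3-4, 5-6, 5-8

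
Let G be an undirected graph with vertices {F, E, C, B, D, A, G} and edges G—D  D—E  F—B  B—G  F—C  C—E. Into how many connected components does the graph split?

2

A is isolated — a component by itself.
Starting from B we can reach B, C, D, E, F, G. That is one component of size 6.
Total: 2 components.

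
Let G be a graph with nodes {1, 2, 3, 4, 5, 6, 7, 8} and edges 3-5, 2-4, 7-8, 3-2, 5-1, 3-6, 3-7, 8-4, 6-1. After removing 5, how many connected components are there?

1

With 5 gone, the remaining components are: {1, 2, 3, 4, 6, 7, 8}.
That is 1 component.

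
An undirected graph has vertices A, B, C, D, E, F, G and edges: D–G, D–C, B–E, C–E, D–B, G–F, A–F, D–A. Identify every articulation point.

D

Removing D increases the component count from 1 to 2, so D is a cut vertex.
By contrast removing B leaves 1 component; it is not a cut vertex. No other vertex is a cut vertex either.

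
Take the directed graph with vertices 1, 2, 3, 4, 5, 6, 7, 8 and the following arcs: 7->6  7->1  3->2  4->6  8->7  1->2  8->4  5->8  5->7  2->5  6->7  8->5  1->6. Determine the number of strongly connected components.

2

{1, 2, 4, 5, 6, 7, 8} are all mutually reachable — one SCC of size 7.
{3} is an SCC by itself.
That gives 2 strongly connected components.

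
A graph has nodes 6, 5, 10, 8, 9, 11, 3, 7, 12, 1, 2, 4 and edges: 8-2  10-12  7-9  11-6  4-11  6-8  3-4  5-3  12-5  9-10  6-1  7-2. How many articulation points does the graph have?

1

Removing 6 increases the component count from 1 to 2, so 6 is a cut vertex.
By contrast removing 7 leaves 1 component; it is not a cut vertex. No other vertex is a cut vertex either.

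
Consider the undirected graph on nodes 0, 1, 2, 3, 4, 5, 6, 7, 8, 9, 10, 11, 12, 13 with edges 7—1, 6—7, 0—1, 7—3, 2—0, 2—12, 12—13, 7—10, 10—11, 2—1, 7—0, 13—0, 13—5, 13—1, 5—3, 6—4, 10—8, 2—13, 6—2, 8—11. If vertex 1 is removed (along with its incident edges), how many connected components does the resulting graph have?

With 1 gone, the remaining components are: {9}; {0, 2, 3, 4, 5, 6, 7, 8, 10, 11, 12, 13}.
That is 2 components.

2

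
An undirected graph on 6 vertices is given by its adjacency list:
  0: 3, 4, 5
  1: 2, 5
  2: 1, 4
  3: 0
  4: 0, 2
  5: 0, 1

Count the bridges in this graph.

1

The edges on the cycle 5-1-2-4-0-5 are not bridges since each lies on that cycle.
But removing 3-0 disconnects 3 from 0 — this is a bridge.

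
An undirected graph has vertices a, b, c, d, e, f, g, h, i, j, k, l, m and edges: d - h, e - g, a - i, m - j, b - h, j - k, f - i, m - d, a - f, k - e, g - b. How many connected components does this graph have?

4

c is isolated — a component by itself.
l is isolated — a component by itself.
Starting from a we can reach a, f, i. That is one component of size 3.
Starting from b we can reach b, d, e, g, h, j, k, m. That is one component of size 8.
Total: 4 components.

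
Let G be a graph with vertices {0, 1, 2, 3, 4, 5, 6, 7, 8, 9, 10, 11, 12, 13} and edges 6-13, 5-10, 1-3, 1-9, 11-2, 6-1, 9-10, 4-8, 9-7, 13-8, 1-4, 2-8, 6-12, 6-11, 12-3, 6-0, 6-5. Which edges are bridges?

The edges on the cycle 6-1-4-8-2-11-6 are not bridges since each lies on that cycle.
But removing 9-7 disconnects 9 from 7; removing 0-6 disconnects 0 from 6 — these are bridges.

0-6, 7-9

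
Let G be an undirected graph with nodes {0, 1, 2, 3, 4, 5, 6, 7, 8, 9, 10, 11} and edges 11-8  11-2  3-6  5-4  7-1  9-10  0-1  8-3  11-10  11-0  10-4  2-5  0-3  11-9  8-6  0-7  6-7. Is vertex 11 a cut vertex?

Yes

Deleting 11 raises the number of components from 1 to 2, so 11 is a cut vertex.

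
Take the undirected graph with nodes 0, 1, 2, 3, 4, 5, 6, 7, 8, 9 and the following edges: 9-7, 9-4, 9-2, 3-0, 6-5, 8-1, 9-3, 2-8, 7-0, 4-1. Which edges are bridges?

5-6

The edges on the cycle 9-7-0-3-9 are not bridges since each lies on that cycle.
But removing 6-5 disconnects 6 from 5 — this is a bridge.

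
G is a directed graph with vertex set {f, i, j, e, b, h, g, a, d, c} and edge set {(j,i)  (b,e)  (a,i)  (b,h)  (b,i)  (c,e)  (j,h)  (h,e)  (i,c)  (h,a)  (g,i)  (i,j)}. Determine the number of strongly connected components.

7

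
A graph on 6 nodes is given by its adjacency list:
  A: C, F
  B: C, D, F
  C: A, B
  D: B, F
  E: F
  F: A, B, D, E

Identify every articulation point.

F

Removing F increases the component count from 1 to 2, so F is a cut vertex.
By contrast removing A leaves 1 component; it is not a cut vertex. No other vertex is a cut vertex either.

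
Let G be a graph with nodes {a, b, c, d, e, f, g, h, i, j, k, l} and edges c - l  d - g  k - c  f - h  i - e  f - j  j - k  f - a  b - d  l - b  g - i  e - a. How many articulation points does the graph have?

Removing f increases the component count from 1 to 2, so f is a cut vertex.
By contrast removing j leaves 1 component; it is not a cut vertex. No other vertex is a cut vertex either.

1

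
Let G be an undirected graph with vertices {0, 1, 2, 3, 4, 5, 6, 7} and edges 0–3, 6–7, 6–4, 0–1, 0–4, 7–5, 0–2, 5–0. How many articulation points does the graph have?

Removing 0 increases the component count from 1 to 4, so 0 is a cut vertex.
By contrast removing 2 leaves 1 component; it is not a cut vertex. No other vertex is a cut vertex either.

1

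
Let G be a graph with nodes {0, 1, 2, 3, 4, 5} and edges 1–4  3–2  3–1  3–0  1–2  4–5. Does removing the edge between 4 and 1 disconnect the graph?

Removing 4–1 leaves no path between 4 and 1: the component count goes from 1 to 2. So it is a bridge.

Yes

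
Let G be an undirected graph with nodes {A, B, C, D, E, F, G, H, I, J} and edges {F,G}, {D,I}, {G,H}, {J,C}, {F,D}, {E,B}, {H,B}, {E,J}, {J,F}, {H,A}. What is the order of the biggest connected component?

10

Starting from A we can reach A, B, C, D, E, F, G, H, I, J. That is one component of size 10.
The largest has 10 vertices.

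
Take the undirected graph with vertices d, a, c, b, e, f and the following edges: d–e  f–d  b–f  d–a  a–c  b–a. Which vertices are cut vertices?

a, d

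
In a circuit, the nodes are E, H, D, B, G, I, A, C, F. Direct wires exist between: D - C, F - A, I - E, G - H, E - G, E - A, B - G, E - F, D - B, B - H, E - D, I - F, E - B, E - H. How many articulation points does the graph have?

2

Removing D increases the component count from 1 to 2, so D is a cut vertex.
Removing E increases the component count from 1 to 2, so E is a cut vertex.
By contrast removing G leaves 1 component; it is not a cut vertex. No other vertex is a cut vertex either.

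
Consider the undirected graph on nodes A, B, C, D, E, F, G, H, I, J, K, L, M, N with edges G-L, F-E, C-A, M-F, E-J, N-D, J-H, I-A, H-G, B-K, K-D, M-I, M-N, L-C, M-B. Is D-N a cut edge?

No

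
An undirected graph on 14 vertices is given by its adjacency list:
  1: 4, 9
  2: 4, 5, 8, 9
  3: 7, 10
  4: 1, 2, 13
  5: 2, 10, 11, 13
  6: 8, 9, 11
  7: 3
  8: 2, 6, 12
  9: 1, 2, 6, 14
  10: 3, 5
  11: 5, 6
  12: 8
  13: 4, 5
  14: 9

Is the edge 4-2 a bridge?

No

After removing 4-2, the path 4-13-5-2 still connects them, so the edge is not a bridge.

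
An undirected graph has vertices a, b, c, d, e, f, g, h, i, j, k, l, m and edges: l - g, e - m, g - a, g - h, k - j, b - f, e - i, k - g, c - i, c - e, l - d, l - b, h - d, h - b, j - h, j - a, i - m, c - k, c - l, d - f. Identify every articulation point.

c

Removing c increases the component count from 1 to 2, so c is a cut vertex.
By contrast removing f leaves 1 component; it is not a cut vertex. No other vertex is a cut vertex either.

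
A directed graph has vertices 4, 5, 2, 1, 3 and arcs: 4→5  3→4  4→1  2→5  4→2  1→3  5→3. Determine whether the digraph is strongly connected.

Yes

From 3 we can reach every vertex (1, 2, 3, 4, 5), and every vertex can reach 3 (1, 2, 3, 4, 5). So the whole graph is one strongly connected component.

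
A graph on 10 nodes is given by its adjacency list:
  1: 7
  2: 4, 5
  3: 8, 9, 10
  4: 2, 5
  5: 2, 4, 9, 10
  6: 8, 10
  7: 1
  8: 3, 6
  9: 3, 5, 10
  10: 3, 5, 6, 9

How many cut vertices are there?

Removing 5 increases the component count from 2 to 3, so 5 is a cut vertex.
By contrast removing 2 leaves 2 components; it is not a cut vertex. No other vertex is a cut vertex either.

1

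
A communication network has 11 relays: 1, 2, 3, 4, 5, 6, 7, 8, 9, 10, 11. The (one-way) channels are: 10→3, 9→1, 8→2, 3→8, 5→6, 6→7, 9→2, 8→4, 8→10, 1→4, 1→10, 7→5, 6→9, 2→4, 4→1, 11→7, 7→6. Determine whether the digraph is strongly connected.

There is no directed path from 5 to 11, so the graph is not strongly connected.

No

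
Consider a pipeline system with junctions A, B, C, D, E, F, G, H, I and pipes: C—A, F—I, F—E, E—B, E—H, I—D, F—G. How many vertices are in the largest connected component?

Starting from A we can reach A, C. That is one component of size 2.
Starting from B we can reach B, D, E, F, G, H, I. That is one component of size 7.
The largest has 7 vertices.

7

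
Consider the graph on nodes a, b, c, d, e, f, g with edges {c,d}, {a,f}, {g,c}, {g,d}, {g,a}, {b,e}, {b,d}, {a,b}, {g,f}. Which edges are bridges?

b-e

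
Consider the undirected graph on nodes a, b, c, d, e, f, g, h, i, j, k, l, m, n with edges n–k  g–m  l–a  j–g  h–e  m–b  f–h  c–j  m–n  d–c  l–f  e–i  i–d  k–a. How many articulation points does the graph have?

Removing m increases the component count from 1 to 2, so m is a cut vertex.
By contrast removing h leaves 1 component; it is not a cut vertex. No other vertex is a cut vertex either.

1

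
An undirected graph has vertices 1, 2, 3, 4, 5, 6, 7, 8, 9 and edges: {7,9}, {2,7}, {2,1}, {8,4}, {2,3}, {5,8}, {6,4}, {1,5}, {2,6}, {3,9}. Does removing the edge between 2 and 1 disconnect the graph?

After removing 2–1, the path 2-6-4-8-5-1 still connects them, so the edge is not a bridge.

No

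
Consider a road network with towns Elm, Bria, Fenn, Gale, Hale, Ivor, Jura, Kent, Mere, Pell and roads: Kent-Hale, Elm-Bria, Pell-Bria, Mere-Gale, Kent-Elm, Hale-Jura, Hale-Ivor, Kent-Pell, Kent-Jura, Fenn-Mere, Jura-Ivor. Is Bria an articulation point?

Deleting Bria leaves 2 components (was 2), so Bria is not a cut vertex.

No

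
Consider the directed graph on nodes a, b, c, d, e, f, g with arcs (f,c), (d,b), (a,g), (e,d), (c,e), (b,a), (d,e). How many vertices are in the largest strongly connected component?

2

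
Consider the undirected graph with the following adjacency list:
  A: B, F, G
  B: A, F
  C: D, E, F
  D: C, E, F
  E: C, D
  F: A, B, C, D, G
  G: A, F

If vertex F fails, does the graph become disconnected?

Deleting F raises the number of components from 1 to 2, so F is a cut vertex.

Yes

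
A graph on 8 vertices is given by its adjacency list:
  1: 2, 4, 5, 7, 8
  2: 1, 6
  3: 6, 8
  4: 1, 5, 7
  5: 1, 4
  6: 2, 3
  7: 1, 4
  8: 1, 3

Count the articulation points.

Removing 1 increases the component count from 1 to 2, so 1 is a cut vertex.
By contrast removing 8 leaves 1 component; it is not a cut vertex. No other vertex is a cut vertex either.

1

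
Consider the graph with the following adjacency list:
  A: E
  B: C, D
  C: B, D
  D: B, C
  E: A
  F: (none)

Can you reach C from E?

No

The component containing E is {A, E}, and C is not in it.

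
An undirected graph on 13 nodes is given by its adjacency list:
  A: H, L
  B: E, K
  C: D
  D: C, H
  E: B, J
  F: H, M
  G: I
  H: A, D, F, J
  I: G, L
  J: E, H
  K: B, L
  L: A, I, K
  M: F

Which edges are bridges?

The edges on the cycle L-A-H-J-E-B-K-L are not bridges since each lies on that cycle.
But removing D-H disconnects D from H; removing G-I disconnects G from I; removing F-M disconnects F from M; removing L-I disconnects L from I — these are bridges.
In total 6 edges are bridges.

C-D, D-H, F-H, F-M, G-I, I-L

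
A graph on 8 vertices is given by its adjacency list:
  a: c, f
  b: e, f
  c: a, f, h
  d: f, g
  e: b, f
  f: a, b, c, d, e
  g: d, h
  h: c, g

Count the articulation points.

1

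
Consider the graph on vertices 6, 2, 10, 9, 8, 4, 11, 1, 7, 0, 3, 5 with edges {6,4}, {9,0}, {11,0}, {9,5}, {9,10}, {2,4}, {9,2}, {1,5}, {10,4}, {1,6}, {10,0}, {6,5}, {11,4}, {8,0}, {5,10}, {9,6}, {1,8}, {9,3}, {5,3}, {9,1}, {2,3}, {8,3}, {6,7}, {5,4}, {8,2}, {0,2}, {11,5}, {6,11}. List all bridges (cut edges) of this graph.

The edges on the cycle 9-1-8-0-11-6-9 are not bridges since each lies on that cycle.
But removing 7–6 disconnects 7 from 6 — this is a bridge.

6-7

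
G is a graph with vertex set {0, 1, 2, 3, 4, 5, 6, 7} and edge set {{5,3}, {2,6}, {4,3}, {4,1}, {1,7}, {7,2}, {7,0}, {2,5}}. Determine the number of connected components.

Starting from 0 we can reach 0, 1, 2, 3, 4, 5, 6, 7. That is one component of size 8.
Total: 1 component.

1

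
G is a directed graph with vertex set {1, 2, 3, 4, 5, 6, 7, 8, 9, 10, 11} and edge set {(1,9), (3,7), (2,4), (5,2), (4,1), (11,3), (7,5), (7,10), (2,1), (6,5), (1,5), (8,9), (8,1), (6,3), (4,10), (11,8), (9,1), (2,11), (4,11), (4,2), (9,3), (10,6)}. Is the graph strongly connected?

From 3 we can reach every vertex (1, 2, 3, 4, 5, 6, 7, 8, 9, 10, 11), and every vertex can reach 3 (1, 2, 3, 4, 5, 6, 7, 8, 9, 10, 11). So the whole graph is one strongly connected component.

Yes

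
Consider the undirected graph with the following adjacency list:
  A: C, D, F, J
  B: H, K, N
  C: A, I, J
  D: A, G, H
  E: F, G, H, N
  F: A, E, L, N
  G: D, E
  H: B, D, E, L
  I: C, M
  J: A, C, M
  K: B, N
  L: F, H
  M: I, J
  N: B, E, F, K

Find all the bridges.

none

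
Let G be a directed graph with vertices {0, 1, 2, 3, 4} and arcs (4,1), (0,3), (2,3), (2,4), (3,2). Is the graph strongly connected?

No

There is no directed path from 1 to 0, so the graph is not strongly connected.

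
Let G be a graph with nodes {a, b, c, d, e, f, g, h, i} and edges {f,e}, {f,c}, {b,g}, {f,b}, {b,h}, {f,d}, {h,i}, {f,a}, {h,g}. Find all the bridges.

a-f, b-f, c-f, d-f, e-f, h-i

The edges on the cycle b-h-g-b are not bridges since each lies on that cycle.
But removing f - a disconnects f from a; removing i - h disconnects i from h; removing f - c disconnects f from c; removing b - f disconnects b from f — these are bridges.
In total 6 edges are bridges.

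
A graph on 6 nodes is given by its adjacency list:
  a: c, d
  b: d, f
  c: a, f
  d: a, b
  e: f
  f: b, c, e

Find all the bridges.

The edges on the cycle f-c-a-d-b-f are not bridges since each lies on that cycle.
But removing f-e disconnects f from e — this is a bridge.

e-f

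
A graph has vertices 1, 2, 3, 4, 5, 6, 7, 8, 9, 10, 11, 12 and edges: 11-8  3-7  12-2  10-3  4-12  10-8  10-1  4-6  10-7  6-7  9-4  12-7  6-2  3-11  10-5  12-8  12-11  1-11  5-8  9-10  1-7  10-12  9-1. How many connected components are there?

1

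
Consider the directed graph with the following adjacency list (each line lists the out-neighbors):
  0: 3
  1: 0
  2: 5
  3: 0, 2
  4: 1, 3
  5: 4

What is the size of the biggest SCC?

6

{0, 1, 2, 3, 4, 5} are all mutually reachable — one SCC of size 6.
The largest has 6 vertices.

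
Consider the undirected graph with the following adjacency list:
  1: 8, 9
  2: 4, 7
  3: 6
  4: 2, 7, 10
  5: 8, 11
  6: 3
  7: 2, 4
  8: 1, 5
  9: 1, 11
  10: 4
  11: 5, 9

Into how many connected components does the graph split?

3

Starting from 3 we can reach 3, 6. That is one component of size 2.
Starting from 2 we can reach 2, 4, 7, 10. That is one component of size 4.
Starting from 1 we can reach 1, 5, 8, 9, 11. That is one component of size 5.
Total: 3 components.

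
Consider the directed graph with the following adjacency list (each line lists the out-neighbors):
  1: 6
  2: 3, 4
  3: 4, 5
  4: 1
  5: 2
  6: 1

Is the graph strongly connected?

There is no directed path from 6 to 2, so the graph is not strongly connected.

No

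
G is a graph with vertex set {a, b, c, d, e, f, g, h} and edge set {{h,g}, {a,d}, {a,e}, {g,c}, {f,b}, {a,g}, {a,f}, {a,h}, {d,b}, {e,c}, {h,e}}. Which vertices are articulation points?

a

Removing a increases the component count from 1 to 2, so a is a cut vertex.
By contrast removing f leaves 1 component; it is not a cut vertex. No other vertex is a cut vertex either.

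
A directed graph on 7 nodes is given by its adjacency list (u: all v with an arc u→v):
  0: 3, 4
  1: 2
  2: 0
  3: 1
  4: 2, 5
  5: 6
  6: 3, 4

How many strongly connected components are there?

{0, 1, 2, 3, 4, 5, 6} are all mutually reachable — one SCC of size 7.
That gives 1 strongly connected component.

1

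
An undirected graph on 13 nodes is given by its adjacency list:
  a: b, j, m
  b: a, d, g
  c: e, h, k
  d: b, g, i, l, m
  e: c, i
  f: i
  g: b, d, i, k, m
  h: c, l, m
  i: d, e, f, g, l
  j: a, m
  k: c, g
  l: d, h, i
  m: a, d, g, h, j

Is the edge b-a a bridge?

No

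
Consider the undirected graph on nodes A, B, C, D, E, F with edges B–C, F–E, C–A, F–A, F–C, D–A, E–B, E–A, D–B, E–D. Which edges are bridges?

The edges on the cycle E-D-A-C-B-E are not bridges since each lies on that cycle.
Every edge lies on some cycle, so there are no bridges.

none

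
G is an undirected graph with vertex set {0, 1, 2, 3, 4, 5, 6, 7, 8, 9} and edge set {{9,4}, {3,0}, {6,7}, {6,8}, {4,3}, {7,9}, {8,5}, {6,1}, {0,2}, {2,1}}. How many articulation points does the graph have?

Removing 6 increases the component count from 1 to 2, so 6 is a cut vertex.
Removing 8 increases the component count from 1 to 2, so 8 is a cut vertex.
By contrast removing 2 leaves 1 component; it is not a cut vertex. No other vertex is a cut vertex either.

2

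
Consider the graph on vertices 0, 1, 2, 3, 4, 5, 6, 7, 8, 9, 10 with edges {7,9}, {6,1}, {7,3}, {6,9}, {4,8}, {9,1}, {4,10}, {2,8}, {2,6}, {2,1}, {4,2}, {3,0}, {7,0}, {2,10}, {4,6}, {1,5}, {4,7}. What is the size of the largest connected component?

11

Starting from 0 we can reach 0, 1, 2, 3, 4, 5, 6, 7, 8, 9, 10. That is one component of size 11.
The largest has 11 vertices.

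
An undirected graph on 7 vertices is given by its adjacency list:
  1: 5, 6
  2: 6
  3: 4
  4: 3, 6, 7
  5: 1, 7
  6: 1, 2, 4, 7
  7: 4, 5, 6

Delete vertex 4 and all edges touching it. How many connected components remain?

2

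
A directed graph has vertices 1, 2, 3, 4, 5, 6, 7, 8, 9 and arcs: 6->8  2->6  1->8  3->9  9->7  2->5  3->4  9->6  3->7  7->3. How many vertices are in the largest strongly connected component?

3

{3, 7, 9} are all mutually reachable — one SCC of size 3.
{1} is an SCC by itself.
{6} is an SCC by itself.
{8} is an SCC by itself.
{4} is an SCC by itself.
(and 2 more singleton SCCs)
The largest has 3 vertices.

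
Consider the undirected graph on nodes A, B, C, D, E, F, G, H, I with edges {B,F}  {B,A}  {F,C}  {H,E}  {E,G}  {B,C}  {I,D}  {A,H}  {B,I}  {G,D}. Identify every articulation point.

B

Removing B increases the component count from 1 to 2, so B is a cut vertex.
By contrast removing E leaves 1 component; it is not a cut vertex. No other vertex is a cut vertex either.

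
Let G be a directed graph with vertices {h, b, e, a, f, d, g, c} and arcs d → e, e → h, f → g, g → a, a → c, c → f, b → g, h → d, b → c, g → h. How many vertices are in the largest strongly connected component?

4

{a, c, f, g} are all mutually reachable — one SCC of size 4.
{d, e, h} are all mutually reachable — one SCC of size 3.
{b} is an SCC by itself.
The largest has 4 vertices.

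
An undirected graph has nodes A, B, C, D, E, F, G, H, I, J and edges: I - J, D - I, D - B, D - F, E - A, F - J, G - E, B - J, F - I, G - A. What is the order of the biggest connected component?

C is isolated — a component by itself.
H is isolated — a component by itself.
Starting from A we can reach A, E, G. That is one component of size 3.
Starting from B we can reach B, D, F, I, J. That is one component of size 5.
The largest has 5 vertices.

5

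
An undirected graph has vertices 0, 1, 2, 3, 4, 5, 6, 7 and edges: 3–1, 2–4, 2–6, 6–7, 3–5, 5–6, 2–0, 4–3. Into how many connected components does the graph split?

Starting from 0 we can reach 0, 1, 2, 3, 4, 5, 6, 7. That is one component of size 8.
Total: 1 component.

1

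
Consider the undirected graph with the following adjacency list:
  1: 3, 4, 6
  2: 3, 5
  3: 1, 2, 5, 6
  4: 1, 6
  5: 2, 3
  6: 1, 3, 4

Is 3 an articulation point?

Yes

Deleting 3 raises the number of components from 1 to 2, so 3 is a cut vertex.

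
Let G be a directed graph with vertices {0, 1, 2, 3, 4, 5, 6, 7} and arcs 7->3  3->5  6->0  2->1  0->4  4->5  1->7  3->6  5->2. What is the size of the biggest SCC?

{0, 1, 2, 3, 4, 5, 6, 7} are all mutually reachable — one SCC of size 8.
The largest has 8 vertices.

8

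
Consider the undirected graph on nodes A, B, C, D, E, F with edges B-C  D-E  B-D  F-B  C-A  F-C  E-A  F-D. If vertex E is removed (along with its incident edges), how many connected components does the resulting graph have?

With E gone, the remaining components are: {A, B, C, D, F}.
That is 1 component.

1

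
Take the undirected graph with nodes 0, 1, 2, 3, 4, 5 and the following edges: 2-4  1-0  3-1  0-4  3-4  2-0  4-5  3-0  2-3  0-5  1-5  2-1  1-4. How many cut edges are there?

The edges on the cycle 2-3-1-0-2 are not bridges since each lies on that cycle.
Every edge lies on some cycle, so there are no bridges.

0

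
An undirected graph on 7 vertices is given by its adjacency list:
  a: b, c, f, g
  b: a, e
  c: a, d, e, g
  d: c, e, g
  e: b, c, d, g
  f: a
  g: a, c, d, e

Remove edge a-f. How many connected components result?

Before removal there is 1 component.
a-f is a bridge — removing it separates a's side from f's side.
After removal: 2 components.

2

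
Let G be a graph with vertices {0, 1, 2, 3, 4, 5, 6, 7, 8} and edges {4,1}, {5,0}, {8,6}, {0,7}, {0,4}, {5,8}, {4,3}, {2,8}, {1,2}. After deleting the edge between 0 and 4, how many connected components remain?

0 and 4 are still connected via 0-5-8-2-1-4, so the component count stays at 1.

1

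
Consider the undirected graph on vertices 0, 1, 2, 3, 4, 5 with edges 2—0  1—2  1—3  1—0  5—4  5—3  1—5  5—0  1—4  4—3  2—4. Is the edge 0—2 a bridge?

After removing 0—2, the path 0-1-2 still connects them, so the edge is not a bridge.

No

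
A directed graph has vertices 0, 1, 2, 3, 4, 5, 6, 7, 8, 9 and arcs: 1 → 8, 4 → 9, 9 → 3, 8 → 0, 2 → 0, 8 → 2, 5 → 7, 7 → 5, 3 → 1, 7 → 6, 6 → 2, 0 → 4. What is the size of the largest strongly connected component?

{0, 1, 2, 3, 4, 8, 9} are all mutually reachable — one SCC of size 7.
{5, 7} are all mutually reachable — one SCC of size 2.
{6} is an SCC by itself.
The largest has 7 vertices.

7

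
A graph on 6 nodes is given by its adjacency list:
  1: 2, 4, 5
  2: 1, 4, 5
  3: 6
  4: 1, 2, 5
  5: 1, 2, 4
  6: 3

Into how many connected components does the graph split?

2

Starting from 3 we can reach 3, 6. That is one component of size 2.
Starting from 1 we can reach 1, 2, 4, 5. That is one component of size 4.
Total: 2 components.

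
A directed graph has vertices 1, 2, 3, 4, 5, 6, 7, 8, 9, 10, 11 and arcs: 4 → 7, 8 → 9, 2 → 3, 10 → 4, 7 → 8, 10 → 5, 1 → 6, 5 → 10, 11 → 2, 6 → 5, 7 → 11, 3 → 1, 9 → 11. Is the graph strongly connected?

Yes

From 6 we can reach every vertex (1, 2, 3, 4, 5, 6, 7, 8, 9, 10, 11), and every vertex can reach 6 (1, 2, 3, 4, 5, 6, 7, 8, 9, 10, 11). So the whole graph is one strongly connected component.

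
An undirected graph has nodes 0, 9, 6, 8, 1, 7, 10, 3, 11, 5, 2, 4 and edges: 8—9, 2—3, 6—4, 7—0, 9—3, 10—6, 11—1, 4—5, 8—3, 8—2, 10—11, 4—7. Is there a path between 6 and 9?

The component containing 6 is {0, 1, 4, 5, 6, 7, 10, 11}, and 9 is not in it.

No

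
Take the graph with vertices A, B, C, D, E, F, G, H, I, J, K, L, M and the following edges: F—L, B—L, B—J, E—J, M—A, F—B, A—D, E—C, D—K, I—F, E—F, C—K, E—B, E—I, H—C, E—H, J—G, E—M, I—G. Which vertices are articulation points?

E

Removing E increases the component count from 1 to 2, so E is a cut vertex.
By contrast removing L leaves 1 component; it is not a cut vertex. No other vertex is a cut vertex either.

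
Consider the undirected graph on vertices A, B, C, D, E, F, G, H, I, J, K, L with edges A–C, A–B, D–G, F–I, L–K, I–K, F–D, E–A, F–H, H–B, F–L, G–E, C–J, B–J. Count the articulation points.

1

Removing F increases the component count from 1 to 2, so F is a cut vertex.
By contrast removing I leaves 1 component; it is not a cut vertex. No other vertex is a cut vertex either.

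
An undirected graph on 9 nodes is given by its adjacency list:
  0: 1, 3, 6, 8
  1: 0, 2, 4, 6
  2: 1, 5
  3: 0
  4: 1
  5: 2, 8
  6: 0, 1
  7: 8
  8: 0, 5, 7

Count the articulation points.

3

Removing 0 increases the component count from 1 to 2, so 0 is a cut vertex.
Removing 1 increases the component count from 1 to 2, so 1 is a cut vertex.
Removing 8 increases the component count from 1 to 2, so 8 is a cut vertex.
By contrast removing 7 leaves 1 component; it is not a cut vertex. No other vertex is a cut vertex either.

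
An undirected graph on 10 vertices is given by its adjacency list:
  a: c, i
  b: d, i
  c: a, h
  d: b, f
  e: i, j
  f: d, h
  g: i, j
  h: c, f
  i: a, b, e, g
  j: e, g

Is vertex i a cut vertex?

Yes

Deleting i raises the number of components from 1 to 2, so i is a cut vertex.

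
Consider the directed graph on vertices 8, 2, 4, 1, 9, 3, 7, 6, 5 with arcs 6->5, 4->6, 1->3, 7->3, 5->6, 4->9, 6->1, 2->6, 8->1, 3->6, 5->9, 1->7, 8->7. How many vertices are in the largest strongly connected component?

5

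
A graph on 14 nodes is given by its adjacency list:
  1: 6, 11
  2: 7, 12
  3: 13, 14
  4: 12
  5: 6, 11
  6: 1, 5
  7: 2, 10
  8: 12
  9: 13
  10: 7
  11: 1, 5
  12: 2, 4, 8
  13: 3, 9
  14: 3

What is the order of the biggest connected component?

6

Starting from 3 we can reach 3, 9, 13, 14. That is one component of size 4.
Starting from 1 we can reach 1, 5, 6, 11. That is one component of size 4.
Starting from 2 we can reach 2, 4, 7, 8, 10, 12. That is one component of size 6.
The largest has 6 vertices.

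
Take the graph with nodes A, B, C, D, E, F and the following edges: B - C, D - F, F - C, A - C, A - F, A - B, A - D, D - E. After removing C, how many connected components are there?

With C gone, the remaining components are: {A, B, D, E, F}.
That is 1 component.

1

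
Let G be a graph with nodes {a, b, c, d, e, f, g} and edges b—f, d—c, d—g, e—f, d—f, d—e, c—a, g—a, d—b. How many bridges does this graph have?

The edges on the cycle d-g-a-c-d are not bridges since each lies on that cycle.
Every edge lies on some cycle, so there are no bridges.

0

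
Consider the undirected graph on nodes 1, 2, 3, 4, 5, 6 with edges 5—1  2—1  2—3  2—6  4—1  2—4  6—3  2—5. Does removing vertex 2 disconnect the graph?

Yes

Deleting 2 raises the number of components from 1 to 2, so 2 is a cut vertex.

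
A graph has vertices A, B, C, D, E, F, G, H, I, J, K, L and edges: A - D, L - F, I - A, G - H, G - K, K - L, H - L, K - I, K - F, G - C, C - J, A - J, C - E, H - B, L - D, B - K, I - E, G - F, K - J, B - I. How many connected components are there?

1

Starting from A we can reach A, B, C, D, E, F, G, H, I, J, K, L. That is one component of size 12.
Total: 1 component.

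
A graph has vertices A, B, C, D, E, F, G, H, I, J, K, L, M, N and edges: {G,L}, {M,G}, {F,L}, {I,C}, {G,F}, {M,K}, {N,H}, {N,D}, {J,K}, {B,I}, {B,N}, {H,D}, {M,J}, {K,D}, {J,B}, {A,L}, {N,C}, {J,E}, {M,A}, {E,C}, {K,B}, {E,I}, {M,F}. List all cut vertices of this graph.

M

Removing M increases the component count from 1 to 2, so M is a cut vertex.
By contrast removing K leaves 1 component; it is not a cut vertex. No other vertex is a cut vertex either.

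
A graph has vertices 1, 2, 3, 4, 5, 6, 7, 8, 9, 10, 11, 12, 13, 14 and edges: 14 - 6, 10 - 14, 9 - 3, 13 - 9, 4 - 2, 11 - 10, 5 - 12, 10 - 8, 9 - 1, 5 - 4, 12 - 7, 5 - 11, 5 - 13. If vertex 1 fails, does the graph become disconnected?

Deleting 1 leaves 1 component (was 1), so 1 is not a cut vertex.

No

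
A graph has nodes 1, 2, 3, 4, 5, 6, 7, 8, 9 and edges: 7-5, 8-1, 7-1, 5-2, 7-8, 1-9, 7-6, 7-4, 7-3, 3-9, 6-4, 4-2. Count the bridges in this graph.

0

The edges on the cycle 7-5-2-4-7 are not bridges since each lies on that cycle.
Every edge lies on some cycle, so there are no bridges.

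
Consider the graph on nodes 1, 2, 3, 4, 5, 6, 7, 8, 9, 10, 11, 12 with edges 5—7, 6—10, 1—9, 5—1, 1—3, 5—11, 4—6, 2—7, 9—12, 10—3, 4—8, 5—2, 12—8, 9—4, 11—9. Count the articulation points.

1

Removing 5 increases the component count from 1 to 2, so 5 is a cut vertex.
By contrast removing 3 leaves 1 component; it is not a cut vertex. No other vertex is a cut vertex either.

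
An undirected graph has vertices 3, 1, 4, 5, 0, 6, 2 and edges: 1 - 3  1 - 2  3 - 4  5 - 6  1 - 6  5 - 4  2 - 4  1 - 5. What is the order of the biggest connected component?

0 is isolated — a component by itself.
Starting from 1 we can reach 1, 2, 3, 4, 5, 6. That is one component of size 6.
The largest has 6 vertices.

6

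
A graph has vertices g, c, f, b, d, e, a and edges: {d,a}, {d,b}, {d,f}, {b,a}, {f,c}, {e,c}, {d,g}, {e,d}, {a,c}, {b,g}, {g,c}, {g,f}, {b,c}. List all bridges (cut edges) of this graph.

none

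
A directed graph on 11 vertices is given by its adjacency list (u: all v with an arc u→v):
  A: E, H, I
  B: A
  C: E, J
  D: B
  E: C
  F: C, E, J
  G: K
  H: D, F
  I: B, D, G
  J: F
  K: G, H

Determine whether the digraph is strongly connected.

There is no directed path from F to H, so the graph is not strongly connected.

No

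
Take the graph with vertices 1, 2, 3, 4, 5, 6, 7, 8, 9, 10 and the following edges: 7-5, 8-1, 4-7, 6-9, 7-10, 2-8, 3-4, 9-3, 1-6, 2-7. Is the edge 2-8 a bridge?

After removing 2-8, the path 2-7-4-3-9-6-1-8 still connects them, so the edge is not a bridge.

No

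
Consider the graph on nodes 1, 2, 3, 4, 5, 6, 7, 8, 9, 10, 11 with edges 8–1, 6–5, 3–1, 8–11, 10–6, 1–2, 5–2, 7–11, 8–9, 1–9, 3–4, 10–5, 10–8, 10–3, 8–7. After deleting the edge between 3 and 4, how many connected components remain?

2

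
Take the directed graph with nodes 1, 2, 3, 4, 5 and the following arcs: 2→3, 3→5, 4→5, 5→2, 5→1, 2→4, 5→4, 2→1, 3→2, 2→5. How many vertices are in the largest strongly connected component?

4

{2, 3, 4, 5} are all mutually reachable — one SCC of size 4.
{1} is an SCC by itself.
The largest has 4 vertices.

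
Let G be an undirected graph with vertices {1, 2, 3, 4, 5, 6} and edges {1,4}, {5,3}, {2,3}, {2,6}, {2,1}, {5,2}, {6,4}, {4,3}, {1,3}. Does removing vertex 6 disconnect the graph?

Deleting 6 leaves 1 component (was 1) (its neighbors 2, 4 remain connected to each other), so 6 is not a cut vertex.

No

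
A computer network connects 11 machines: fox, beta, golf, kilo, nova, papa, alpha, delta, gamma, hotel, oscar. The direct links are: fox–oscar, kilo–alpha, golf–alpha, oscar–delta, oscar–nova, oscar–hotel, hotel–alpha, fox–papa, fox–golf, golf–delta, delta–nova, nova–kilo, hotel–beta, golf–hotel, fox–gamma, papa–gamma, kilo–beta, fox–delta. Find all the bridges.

none

The edges on the cycle fox-papa-gamma-fox are not bridges since each lies on that cycle.
Every edge lies on some cycle, so there are no bridges.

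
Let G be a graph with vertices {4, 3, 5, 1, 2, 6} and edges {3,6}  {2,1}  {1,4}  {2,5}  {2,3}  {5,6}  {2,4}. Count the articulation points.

1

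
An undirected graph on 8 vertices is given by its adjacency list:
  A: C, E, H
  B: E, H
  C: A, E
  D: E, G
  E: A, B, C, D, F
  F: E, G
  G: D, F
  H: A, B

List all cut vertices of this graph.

E

Removing E increases the component count from 1 to 2, so E is a cut vertex.
By contrast removing F leaves 1 component; it is not a cut vertex. No other vertex is a cut vertex either.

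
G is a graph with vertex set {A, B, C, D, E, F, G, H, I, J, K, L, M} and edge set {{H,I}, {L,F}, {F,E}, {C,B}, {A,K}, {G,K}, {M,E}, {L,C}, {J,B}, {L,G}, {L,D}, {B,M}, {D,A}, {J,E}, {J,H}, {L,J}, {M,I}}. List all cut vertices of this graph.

Removing L increases the component count from 1 to 2, so L is a cut vertex.
By contrast removing G leaves 1 component; it is not a cut vertex. No other vertex is a cut vertex either.

L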